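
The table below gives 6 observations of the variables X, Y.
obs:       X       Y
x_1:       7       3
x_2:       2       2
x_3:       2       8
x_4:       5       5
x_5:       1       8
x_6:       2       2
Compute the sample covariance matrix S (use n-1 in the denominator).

Step 1 — column means:
  mean(X) = (7 + 2 + 2 + 5 + 1 + 2) / 6 = 19/6 = 3.1667
  mean(Y) = (3 + 2 + 8 + 5 + 8 + 2) / 6 = 28/6 = 4.6667

Step 2 — sample covariance S[i,j] = (1/(n-1)) · Σ_k (x_{k,i} - mean_i) · (x_{k,j} - mean_j), with n-1 = 5.
  S[X,X] = ((3.8333)·(3.8333) + (-1.1667)·(-1.1667) + (-1.1667)·(-1.1667) + (1.8333)·(1.8333) + (-2.1667)·(-2.1667) + (-1.1667)·(-1.1667)) / 5 = 26.8333/5 = 5.3667
  S[X,Y] = ((3.8333)·(-1.6667) + (-1.1667)·(-2.6667) + (-1.1667)·(3.3333) + (1.8333)·(0.3333) + (-2.1667)·(3.3333) + (-1.1667)·(-2.6667)) / 5 = -10.6667/5 = -2.1333
  S[Y,Y] = ((-1.6667)·(-1.6667) + (-2.6667)·(-2.6667) + (3.3333)·(3.3333) + (0.3333)·(0.3333) + (3.3333)·(3.3333) + (-2.6667)·(-2.6667)) / 5 = 39.3333/5 = 7.8667

S is symmetric (S[j,i] = S[i,j]). Assembling:

S = [[5.3667, -2.1333],
 [-2.1333, 7.8667]]


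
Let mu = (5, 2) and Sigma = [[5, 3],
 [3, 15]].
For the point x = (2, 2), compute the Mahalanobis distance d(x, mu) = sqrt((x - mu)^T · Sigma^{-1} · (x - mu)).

Step 1 — centre the observation: (x - mu) = (-3, 0).

Step 2 — invert Sigma. det(Sigma) = 5·15 - (3)² = 66.
  Sigma^{-1} = (1/det) · [[d, -b], [-b, a]] = [[0.2273, -0.0455],
 [-0.0455, 0.0758]].

Step 3 — form the quadratic (x - mu)^T · Sigma^{-1} · (x - mu):
  Sigma^{-1} · (x - mu) = (-0.6818, 0.1364).
  (x - mu)^T · [Sigma^{-1} · (x - mu)] = (-3)·(-0.6818) + (0)·(0.1364) = 2.0455.

Step 4 — take square root: d = √(2.0455) ≈ 1.4302.

d(x, mu) = √(2.0455) ≈ 1.4302


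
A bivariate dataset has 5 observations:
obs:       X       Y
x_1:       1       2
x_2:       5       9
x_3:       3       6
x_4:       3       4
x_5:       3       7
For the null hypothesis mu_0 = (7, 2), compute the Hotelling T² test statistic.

Step 1 — sample mean vector:
  mean(X) = (1 + 5 + 3 + 3 + 3) / 5 = 15/5 = 3
  mean(Y) = (2 + 9 + 6 + 4 + 7) / 5 = 28/5 = 5.6
  x̄ = (3, 5.6),  deviation x̄ - mu_0 = (3, 5.6) - (7, 2) = (-4, 3.6).

Step 2 — sample covariance matrix, S[i,j] = (1/(n-1)) · Σ_k (x_{k,i} - mean_i) · (x_{k,j} - mean_j), divisor n-1 = 4:
  S[X,X] = ((-2)·(-2) + (2)·(2) + (0)·(0) + (0)·(0) + (0)·(0)) / 4 = 8/4 = 2
  S[X,Y] = ((-2)·(-3.6) + (2)·(3.4) + (0)·(0.4) + (0)·(-1.6) + (0)·(1.4)) / 4 = 14/4 = 3.5
  S[Y,Y] = ((-3.6)·(-3.6) + (3.4)·(3.4) + (0.4)·(0.4) + (-1.6)·(-1.6) + (1.4)·(1.4)) / 4 = 29.2/4 = 7.3
  S = [[2, 3.5],
 [3.5, 7.3]].

Step 3 — invert S. det(S) = 2·7.3 - (3.5)² = 2.35.
  S^{-1} = (1/det) · [[d, -b], [-b, a]] = [[3.1064, -1.4894],
 [-1.4894, 0.8511]].

Step 4 — quadratic form (x̄ - mu_0)^T · S^{-1} · (x̄ - mu_0):
  S^{-1} · (x̄ - mu_0) = (-17.7872, 9.0213),
  (x̄ - mu_0)^T · [...] = (-4)·(-17.7872) + (3.6)·(9.0213) = 103.6255.

Step 5 — scale by n: T² = 5 · 103.6255 = 518.1277.

T² ≈ 518.1277


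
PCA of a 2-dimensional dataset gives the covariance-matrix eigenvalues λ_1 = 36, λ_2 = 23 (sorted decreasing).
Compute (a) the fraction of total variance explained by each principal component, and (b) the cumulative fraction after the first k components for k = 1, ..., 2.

Step 1 — total variance = trace(Sigma) = Σ λ_i = 36 + 23 = 59.

Step 2 — fraction explained by component i = λ_i / Σ λ:
  PC1: 36/59 = 0.6102
  PC2: 23/59 = 0.3898

Step 3 — cumulative fraction after k components = (λ_1 + ... + λ_k) / Σ λ:
  k = 1: 36/59 = 0.6102
  k = 2: (36 + 23)/59 = 59/59 = 1

Summary (fraction, with percent):

explained: PC1 0.6102 (61.02%), PC2 0.3898 (38.98%);  cumulative: 0.6102, 1


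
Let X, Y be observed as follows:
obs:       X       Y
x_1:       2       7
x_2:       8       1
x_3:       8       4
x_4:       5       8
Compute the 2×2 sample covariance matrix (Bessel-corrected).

Step 1 — column means:
  mean(X) = (2 + 8 + 8 + 5) / 4 = 23/4 = 5.75
  mean(Y) = (7 + 1 + 4 + 8) / 4 = 20/4 = 5

Step 2 — sample covariance S[i,j] = (1/(n-1)) · Σ_k (x_{k,i} - mean_i) · (x_{k,j} - mean_j), with n-1 = 3.
  S[X,X] = ((-3.75)·(-3.75) + (2.25)·(2.25) + (2.25)·(2.25) + (-0.75)·(-0.75)) / 3 = 24.75/3 = 8.25
  S[X,Y] = ((-3.75)·(2) + (2.25)·(-4) + (2.25)·(-1) + (-0.75)·(3)) / 3 = -21/3 = -7
  S[Y,Y] = ((2)·(2) + (-4)·(-4) + (-1)·(-1) + (3)·(3)) / 3 = 30/3 = 10

S is symmetric (S[j,i] = S[i,j]). Assembling:

S = [[8.25, -7],
 [-7, 10]]


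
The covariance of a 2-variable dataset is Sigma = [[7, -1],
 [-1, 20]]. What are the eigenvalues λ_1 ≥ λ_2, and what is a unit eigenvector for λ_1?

Step 1 — characteristic polynomial of 2×2 Sigma:
  det(Sigma - λI) = λ² - trace · λ + det = 0.
  trace = 7 + 20 = 27, det = 7·20 - (-1)² = 139.
Step 2 — discriminant:
  Δ = trace² - 4·det = 729 - 556 = 173.
Step 3 — eigenvalues:
  λ = (trace ± √Δ)/2 = (27 ± 13.1529)/2,
  λ_1 = 20.0765,  λ_2 = 6.9235.

Step 4 — unit eigenvector for λ_1: solve (Sigma - λ_1 I)v = 0. First row:
  (7 - 20.0765)·v_x + (-1)·v_y = 0, i.e. (-13.0765)·v_x + (-1)·v_y = 0,
  so v ∝ (b, λ_1 - a) = (-1, 13.0765); multiply by -1 so the first entry is positive: u = (1, -13.0765).
  ||u|| = √((1)² + (-13.0765)²) = √(171.9942) ≈ 13.1147,
  v_1 = u/||u|| ≈ (0.0763, -0.9971) (||v_1|| = 1).

λ_1 = 20.0765,  λ_2 = 6.9235;  v_1 ≈ (0.0763, -0.9971)


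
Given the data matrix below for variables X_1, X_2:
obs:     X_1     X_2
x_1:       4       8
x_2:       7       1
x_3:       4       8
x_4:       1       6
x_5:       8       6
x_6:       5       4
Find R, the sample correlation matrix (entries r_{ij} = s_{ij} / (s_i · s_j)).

Step 1 — column means:
  mean(X_1) = (4 + 7 + 4 + 1 + 8 + 5) / 6 = 29/6 = 4.8333
  mean(X_2) = (8 + 1 + 8 + 6 + 6 + 4) / 6 = 33/6 = 5.5

Step 2 — sample variances and covariances s[i,j] = (1/(n-1)) · Σ_k (x_{k,i} - mean_i) · (x_{k,j} - mean_j), with n-1 = 5:
  s[X_1,X_1] = ((-0.8333)·(-0.8333) + (2.1667)·(2.1667) + (-0.8333)·(-0.8333) + (-3.8333)·(-3.8333) + (3.1667)·(3.1667) + (0.1667)·(0.1667)) / 5 = 30.8333/5 = 6.1667
  s[X_1,X_2] = ((-0.8333)·(2.5) + (2.1667)·(-4.5) + (-0.8333)·(2.5) + (-3.8333)·(0.5) + (3.1667)·(0.5) + (0.1667)·(-1.5)) / 5 = -14.5/5 = -2.9
  s[X_2,X_2] = ((2.5)·(2.5) + (-4.5)·(-4.5) + (2.5)·(2.5) + (0.5)·(0.5) + (0.5)·(0.5) + (-1.5)·(-1.5)) / 5 = 35.5/5 = 7.1
  Sample standard deviations s_i = √(s[i,i]):
  s(X_1) = √(6.1667) = 2.4833
  s(X_2) = √(7.1) = 2.6646

Step 3 — r_{ij} = s_{ij} / (s_i · s_j):
  r[X_1,X_1] = 1 (diagonal).
  r[X_1,X_2] = -2.9 / (2.4833 · 2.6646) = -2.9 / 6.6169 = -0.4383
  r[X_2,X_2] = 1 (diagonal).

R is symmetric with unit diagonal. Assembling:

R = [[1, -0.4383],
 [-0.4383, 1]]


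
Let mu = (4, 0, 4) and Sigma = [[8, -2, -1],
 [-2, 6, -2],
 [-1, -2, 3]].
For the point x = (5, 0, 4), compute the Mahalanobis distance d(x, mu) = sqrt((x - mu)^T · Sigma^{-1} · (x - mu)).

Step 1 — centre the observation: (x - mu) = (1, 0, 0).

Step 2 — invert Sigma (cofactor / det for 3×3, or solve directly):
  Sigma^{-1} = [[0.1628, 0.093, 0.1163],
 [0.093, 0.2674, 0.2093],
 [0.1163, 0.2093, 0.5116]].

Step 3 — form the quadratic (x - mu)^T · Sigma^{-1} · (x - mu):
  Sigma^{-1} · (x - mu) = (0.1628, 0.093, 0.1163).
  (x - mu)^T · [Sigma^{-1} · (x - mu)] = (1)·(0.1628) + (0)·(0.093) + (0)·(0.1163) = 0.1628.

Step 4 — take square root: d = √(0.1628) ≈ 0.4035.

d(x, mu) = √(0.1628) ≈ 0.4035


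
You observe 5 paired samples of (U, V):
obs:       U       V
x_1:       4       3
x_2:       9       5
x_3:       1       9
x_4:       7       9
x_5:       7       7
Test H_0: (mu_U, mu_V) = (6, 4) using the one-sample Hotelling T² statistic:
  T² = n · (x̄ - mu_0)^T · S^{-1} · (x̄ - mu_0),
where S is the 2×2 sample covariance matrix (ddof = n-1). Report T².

Step 1 — sample mean vector:
  mean(U) = (4 + 9 + 1 + 7 + 7) / 5 = 28/5 = 5.6
  mean(V) = (3 + 5 + 9 + 9 + 7) / 5 = 33/5 = 6.6
  x̄ = (5.6, 6.6),  deviation x̄ - mu_0 = (5.6, 6.6) - (6, 4) = (-0.4, 2.6).

Step 2 — sample covariance matrix, S[i,j] = (1/(n-1)) · Σ_k (x_{k,i} - mean_i) · (x_{k,j} - mean_j), divisor n-1 = 4:
  S[U,U] = ((-1.6)·(-1.6) + (3.4)·(3.4) + (-4.6)·(-4.6) + (1.4)·(1.4) + (1.4)·(1.4)) / 4 = 39.2/4 = 9.8
  S[U,V] = ((-1.6)·(-3.6) + (3.4)·(-1.6) + (-4.6)·(2.4) + (1.4)·(2.4) + (1.4)·(0.4)) / 4 = -6.8/4 = -1.7
  S[V,V] = ((-3.6)·(-3.6) + (-1.6)·(-1.6) + (2.4)·(2.4) + (2.4)·(2.4) + (0.4)·(0.4)) / 4 = 27.2/4 = 6.8
  S = [[9.8, -1.7],
 [-1.7, 6.8]].

Step 3 — invert S. det(S) = 9.8·6.8 - (-1.7)² = 63.75.
  S^{-1} = (1/det) · [[d, -b], [-b, a]] = [[0.1067, 0.0267],
 [0.0267, 0.1537]].

Step 4 — quadratic form (x̄ - mu_0)^T · S^{-1} · (x̄ - mu_0):
  S^{-1} · (x̄ - mu_0) = (0.0267, 0.389),
  (x̄ - mu_0)^T · [...] = (-0.4)·(0.0267) + (2.6)·(0.389) = 1.0008.

Step 5 — scale by n: T² = 5 · 1.0008 = 5.0039.

T² ≈ 5.0039


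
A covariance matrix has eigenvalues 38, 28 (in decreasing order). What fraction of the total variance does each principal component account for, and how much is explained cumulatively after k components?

Step 1 — total variance = trace(Sigma) = Σ λ_i = 38 + 28 = 66.

Step 2 — fraction explained by component i = λ_i / Σ λ:
  PC1: 38/66 = 0.5758
  PC2: 28/66 = 0.4242

Step 3 — cumulative fraction after k components = (λ_1 + ... + λ_k) / Σ λ:
  k = 1: 38/66 = 0.5758
  k = 2: (38 + 28)/66 = 66/66 = 1

Summary (fraction, with percent):

explained: PC1 0.5758 (57.58%), PC2 0.4242 (42.42%);  cumulative: 0.5758, 1


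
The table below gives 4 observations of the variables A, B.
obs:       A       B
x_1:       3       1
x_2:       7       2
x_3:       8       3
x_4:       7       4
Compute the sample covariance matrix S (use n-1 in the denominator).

Step 1 — column means:
  mean(A) = (3 + 7 + 8 + 7) / 4 = 25/4 = 6.25
  mean(B) = (1 + 2 + 3 + 4) / 4 = 10/4 = 2.5

Step 2 — sample covariance S[i,j] = (1/(n-1)) · Σ_k (x_{k,i} - mean_i) · (x_{k,j} - mean_j), with n-1 = 3.
  S[A,A] = ((-3.25)·(-3.25) + (0.75)·(0.75) + (1.75)·(1.75) + (0.75)·(0.75)) / 3 = 14.75/3 = 4.9167
  S[A,B] = ((-3.25)·(-1.5) + (0.75)·(-0.5) + (1.75)·(0.5) + (0.75)·(1.5)) / 3 = 6.5/3 = 2.1667
  S[B,B] = ((-1.5)·(-1.5) + (-0.5)·(-0.5) + (0.5)·(0.5) + (1.5)·(1.5)) / 3 = 5/3 = 1.6667

S is symmetric (S[j,i] = S[i,j]). Assembling:

S = [[4.9167, 2.1667],
 [2.1667, 1.6667]]


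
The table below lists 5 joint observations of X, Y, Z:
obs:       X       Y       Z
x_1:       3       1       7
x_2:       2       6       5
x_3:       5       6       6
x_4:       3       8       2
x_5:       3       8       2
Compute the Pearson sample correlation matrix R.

Step 1 — column means:
  mean(X) = (3 + 2 + 5 + 3 + 3) / 5 = 16/5 = 3.2
  mean(Y) = (1 + 6 + 6 + 8 + 8) / 5 = 29/5 = 5.8
  mean(Z) = (7 + 5 + 6 + 2 + 2) / 5 = 22/5 = 4.4

Step 2 — sample variances and covariances s[i,j] = (1/(n-1)) · Σ_k (x_{k,i} - mean_i) · (x_{k,j} - mean_j), with n-1 = 4:
  s[X,X] = ((-0.2)·(-0.2) + (-1.2)·(-1.2) + (1.8)·(1.8) + (-0.2)·(-0.2) + (-0.2)·(-0.2)) / 4 = 4.8/4 = 1.2
  s[X,Y] = ((-0.2)·(-4.8) + (-1.2)·(0.2) + (1.8)·(0.2) + (-0.2)·(2.2) + (-0.2)·(2.2)) / 4 = 0.2/4 = 0.05
  s[X,Z] = ((-0.2)·(2.6) + (-1.2)·(0.6) + (1.8)·(1.6) + (-0.2)·(-2.4) + (-0.2)·(-2.4)) / 4 = 2.6/4 = 0.65
  s[Y,Y] = ((-4.8)·(-4.8) + (0.2)·(0.2) + (0.2)·(0.2) + (2.2)·(2.2) + (2.2)·(2.2)) / 4 = 32.8/4 = 8.2
  s[Y,Z] = ((-4.8)·(2.6) + (0.2)·(0.6) + (0.2)·(1.6) + (2.2)·(-2.4) + (2.2)·(-2.4)) / 4 = -22.6/4 = -5.65
  s[Z,Z] = ((2.6)·(2.6) + (0.6)·(0.6) + (1.6)·(1.6) + (-2.4)·(-2.4) + (-2.4)·(-2.4)) / 4 = 21.2/4 = 5.3
  Sample standard deviations s_i = √(s[i,i]):
  s(X) = √(1.2) = 1.0954
  s(Y) = √(8.2) = 2.8636
  s(Z) = √(5.3) = 2.3022

Step 3 — r_{ij} = s_{ij} / (s_i · s_j):
  r[X,X] = 1 (diagonal).
  r[X,Y] = 0.05 / (1.0954 · 2.8636) = 0.05 / 3.1369 = 0.0159
  r[X,Z] = 0.65 / (1.0954 · 2.3022) = 0.65 / 2.5219 = 0.2577
  r[Y,Y] = 1 (diagonal).
  r[Y,Z] = -5.65 / (2.8636 · 2.3022) = -5.65 / 6.5924 = -0.857
  r[Z,Z] = 1 (diagonal).

R is symmetric with unit diagonal. Assembling:

R = [[1, 0.0159, 0.2577],
 [0.0159, 1, -0.857],
 [0.2577, -0.857, 1]]


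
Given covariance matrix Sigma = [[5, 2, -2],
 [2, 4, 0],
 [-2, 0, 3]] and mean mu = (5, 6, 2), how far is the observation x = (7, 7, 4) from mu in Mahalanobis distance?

Step 1 — centre the observation: (x - mu) = (2, 1, 2).

Step 2 — invert Sigma (cofactor / det for 3×3, or solve directly):
  Sigma^{-1} = [[0.375, -0.1875, 0.25],
 [-0.1875, 0.3438, -0.125],
 [0.25, -0.125, 0.5]].

Step 3 — form the quadratic (x - mu)^T · Sigma^{-1} · (x - mu):
  Sigma^{-1} · (x - mu) = (1.0625, -0.2813, 1.375).
  (x - mu)^T · [Sigma^{-1} · (x - mu)] = (2)·(1.0625) + (1)·(-0.2813) + (2)·(1.375) = 4.5938.

Step 4 — take square root: d = √(4.5938) ≈ 2.1433.

d(x, mu) = √(4.5938) ≈ 2.1433


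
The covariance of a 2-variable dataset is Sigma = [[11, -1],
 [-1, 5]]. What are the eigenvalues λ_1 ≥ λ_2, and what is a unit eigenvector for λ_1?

Step 1 — characteristic polynomial of 2×2 Sigma:
  det(Sigma - λI) = λ² - trace · λ + det = 0.
  trace = 11 + 5 = 16, det = 11·5 - (-1)² = 54.
Step 2 — discriminant:
  Δ = trace² - 4·det = 256 - 216 = 40.
Step 3 — eigenvalues:
  λ = (trace ± √Δ)/2 = (16 ± 6.3246)/2,
  λ_1 = 11.1623,  λ_2 = 4.8377.

Step 4 — unit eigenvector for λ_1: solve (Sigma - λ_1 I)v = 0. First row:
  (11 - 11.1623)·v_x + (-1)·v_y = 0, i.e. (-0.1623)·v_x + (-1)·v_y = 0,
  so v ∝ (b, λ_1 - a) = (-1, 0.1623); multiply by -1 so the first entry is positive: u = (1, -0.1623).
  ||u|| = √((1)² + (-0.1623)²) = √(1.0263) ≈ 1.0131,
  v_1 = u/||u|| ≈ (0.9871, -0.1602) (||v_1|| = 1).

λ_1 = 11.1623,  λ_2 = 4.8377;  v_1 ≈ (0.9871, -0.1602)


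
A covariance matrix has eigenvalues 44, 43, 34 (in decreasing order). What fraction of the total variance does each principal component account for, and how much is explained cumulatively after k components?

Step 1 — total variance = trace(Sigma) = Σ λ_i = 44 + 43 + 34 = 121.

Step 2 — fraction explained by component i = λ_i / Σ λ:
  PC1: 44/121 = 0.3636
  PC2: 43/121 = 0.3554
  PC3: 34/121 = 0.281

Step 3 — cumulative fraction after k components = (λ_1 + ... + λ_k) / Σ λ:
  k = 1: 44/121 = 0.3636
  k = 2: (44 + 43)/121 = 87/121 = 0.719
  k = 3: (44 + 43 + 34)/121 = 121/121 = 1

Summary (fraction, with percent):

explained: PC1 0.3636 (36.36%), PC2 0.3554 (35.54%), PC3 0.281 (28.1%);  cumulative: 0.3636, 0.719, 1


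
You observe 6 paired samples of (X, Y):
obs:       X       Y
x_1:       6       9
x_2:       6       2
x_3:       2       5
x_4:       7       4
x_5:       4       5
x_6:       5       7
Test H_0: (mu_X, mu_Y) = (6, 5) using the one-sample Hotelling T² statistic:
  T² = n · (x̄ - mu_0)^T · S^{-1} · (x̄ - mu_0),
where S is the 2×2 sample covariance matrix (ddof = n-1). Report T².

Step 1 — sample mean vector:
  mean(X) = (6 + 6 + 2 + 7 + 4 + 5) / 6 = 30/6 = 5
  mean(Y) = (9 + 2 + 5 + 4 + 5 + 7) / 6 = 32/6 = 5.3333
  x̄ = (5, 5.3333),  deviation x̄ - mu_0 = (5, 5.3333) - (6, 5) = (-1, 0.3333).

Step 2 — sample covariance matrix, S[i,j] = (1/(n-1)) · Σ_k (x_{k,i} - mean_i) · (x_{k,j} - mean_j), divisor n-1 = 5:
  S[X,X] = ((1)·(1) + (1)·(1) + (-3)·(-3) + (2)·(2) + (-1)·(-1) + (0)·(0)) / 5 = 16/5 = 3.2
  S[X,Y] = ((1)·(3.6667) + (1)·(-3.3333) + (-3)·(-0.3333) + (2)·(-1.3333) + (-1)·(-0.3333) + (0)·(1.6667)) / 5 = -1/5 = -0.2
  S[Y,Y] = ((3.6667)·(3.6667) + (-3.3333)·(-3.3333) + (-0.3333)·(-0.3333) + (-1.3333)·(-1.3333) + (-0.3333)·(-0.3333) + (1.6667)·(1.6667)) / 5 = 29.3333/5 = 5.8667
  S = [[3.2, -0.2],
 [-0.2, 5.8667]].

Step 3 — invert S. det(S) = 3.2·5.8667 - (-0.2)² = 18.7333.
  S^{-1} = (1/det) · [[d, -b], [-b, a]] = [[0.3132, 0.0107],
 [0.0107, 0.1708]].

Step 4 — quadratic form (x̄ - mu_0)^T · S^{-1} · (x̄ - mu_0):
  S^{-1} · (x̄ - mu_0) = (-0.3096, 0.0463),
  (x̄ - mu_0)^T · [...] = (-1)·(-0.3096) + (0.3333)·(0.0463) = 0.325.

Step 5 — scale by n: T² = 6 · 0.325 = 1.9502.

T² ≈ 1.9502


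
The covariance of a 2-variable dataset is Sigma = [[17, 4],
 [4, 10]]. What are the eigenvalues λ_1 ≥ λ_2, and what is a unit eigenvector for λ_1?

Step 1 — characteristic polynomial of 2×2 Sigma:
  det(Sigma - λI) = λ² - trace · λ + det = 0.
  trace = 17 + 10 = 27, det = 17·10 - (4)² = 154.
Step 2 — discriminant:
  Δ = trace² - 4·det = 729 - 616 = 113.
Step 3 — eigenvalues:
  λ = (trace ± √Δ)/2 = (27 ± 10.6301)/2,
  λ_1 = 18.8151,  λ_2 = 8.1849.

Step 4 — unit eigenvector for λ_1: solve (Sigma - λ_1 I)v = 0. First row:
  (17 - 18.8151)·v_x + (4)·v_y = 0, i.e. (-1.8151)·v_x + (4)·v_y = 0,
  so v ∝ (b, λ_1 - a) = (4, 1.8151) = u.
  ||u|| = √((4)² + (1.8151)²) = √(19.2945) ≈ 4.3925,
  v_1 = u/||u|| ≈ (0.9106, 0.4132) (||v_1|| = 1).

λ_1 = 18.8151,  λ_2 = 8.1849;  v_1 ≈ (0.9106, 0.4132)


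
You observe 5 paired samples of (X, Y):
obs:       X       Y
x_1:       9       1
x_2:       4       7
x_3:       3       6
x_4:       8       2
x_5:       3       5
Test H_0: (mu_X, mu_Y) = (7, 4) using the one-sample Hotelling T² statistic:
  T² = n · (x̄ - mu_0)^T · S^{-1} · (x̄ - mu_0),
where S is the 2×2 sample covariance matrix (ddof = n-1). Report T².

Step 1 — sample mean vector:
  mean(X) = (9 + 4 + 3 + 8 + 3) / 5 = 27/5 = 5.4
  mean(Y) = (1 + 7 + 6 + 2 + 5) / 5 = 21/5 = 4.2
  x̄ = (5.4, 4.2),  deviation x̄ - mu_0 = (5.4, 4.2) - (7, 4) = (-1.6, 0.2).

Step 2 — sample covariance matrix, S[i,j] = (1/(n-1)) · Σ_k (x_{k,i} - mean_i) · (x_{k,j} - mean_j), divisor n-1 = 4:
  S[X,X] = ((3.6)·(3.6) + (-1.4)·(-1.4) + (-2.4)·(-2.4) + (2.6)·(2.6) + (-2.4)·(-2.4)) / 4 = 33.2/4 = 8.3
  S[X,Y] = ((3.6)·(-3.2) + (-1.4)·(2.8) + (-2.4)·(1.8) + (2.6)·(-2.2) + (-2.4)·(0.8)) / 4 = -27.4/4 = -6.85
  S[Y,Y] = ((-3.2)·(-3.2) + (2.8)·(2.8) + (1.8)·(1.8) + (-2.2)·(-2.2) + (0.8)·(0.8)) / 4 = 26.8/4 = 6.7
  S = [[8.3, -6.85],
 [-6.85, 6.7]].

Step 3 — invert S. det(S) = 8.3·6.7 - (-6.85)² = 8.6875.
  S^{-1} = (1/det) · [[d, -b], [-b, a]] = [[0.7712, 0.7885],
 [0.7885, 0.9554]].

Step 4 — quadratic form (x̄ - mu_0)^T · S^{-1} · (x̄ - mu_0):
  S^{-1} · (x̄ - mu_0) = (-1.0763, -1.0705),
  (x̄ - mu_0)^T · [...] = (-1.6)·(-1.0763) + (0.2)·(-1.0705) = 1.5079.

Step 5 — scale by n: T² = 5 · 1.5079 = 7.5396.

T² ≈ 7.5396


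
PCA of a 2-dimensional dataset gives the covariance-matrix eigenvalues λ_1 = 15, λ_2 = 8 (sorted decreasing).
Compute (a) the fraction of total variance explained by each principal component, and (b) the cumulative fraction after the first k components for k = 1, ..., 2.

Step 1 — total variance = trace(Sigma) = Σ λ_i = 15 + 8 = 23.

Step 2 — fraction explained by component i = λ_i / Σ λ:
  PC1: 15/23 = 0.6522
  PC2: 8/23 = 0.3478

Step 3 — cumulative fraction after k components = (λ_1 + ... + λ_k) / Σ λ:
  k = 1: 15/23 = 0.6522
  k = 2: (15 + 8)/23 = 23/23 = 1

Summary (fraction, with percent):

explained: PC1 0.6522 (65.22%), PC2 0.3478 (34.78%);  cumulative: 0.6522, 1


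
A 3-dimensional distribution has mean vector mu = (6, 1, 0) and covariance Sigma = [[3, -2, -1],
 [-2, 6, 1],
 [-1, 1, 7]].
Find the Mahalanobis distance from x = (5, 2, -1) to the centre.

Step 1 — centre the observation: (x - mu) = (-1, 1, -1).

Step 2 — invert Sigma (cofactor / det for 3×3, or solve directly):
  Sigma^{-1} = [[0.4409, 0.1398, 0.043],
 [0.1398, 0.2151, -0.0108],
 [0.043, -0.0108, 0.1505]].

Step 3 — form the quadratic (x - mu)^T · Sigma^{-1} · (x - mu):
  Sigma^{-1} · (x - mu) = (-0.3441, 0.086, -0.2043).
  (x - mu)^T · [Sigma^{-1} · (x - mu)] = (-1)·(-0.3441) + (1)·(0.086) + (-1)·(-0.2043) = 0.6344.

Step 4 — take square root: d = √(0.6344) ≈ 0.7965.

d(x, mu) = √(0.6344) ≈ 0.7965


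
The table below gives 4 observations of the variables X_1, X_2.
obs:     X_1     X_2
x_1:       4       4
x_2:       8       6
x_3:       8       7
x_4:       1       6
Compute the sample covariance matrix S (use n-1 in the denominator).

Step 1 — column means:
  mean(X_1) = (4 + 8 + 8 + 1) / 4 = 21/4 = 5.25
  mean(X_2) = (4 + 6 + 7 + 6) / 4 = 23/4 = 5.75

Step 2 — sample covariance S[i,j] = (1/(n-1)) · Σ_k (x_{k,i} - mean_i) · (x_{k,j} - mean_j), with n-1 = 3.
  S[X_1,X_1] = ((-1.25)·(-1.25) + (2.75)·(2.75) + (2.75)·(2.75) + (-4.25)·(-4.25)) / 3 = 34.75/3 = 11.5833
  S[X_1,X_2] = ((-1.25)·(-1.75) + (2.75)·(0.25) + (2.75)·(1.25) + (-4.25)·(0.25)) / 3 = 5.25/3 = 1.75
  S[X_2,X_2] = ((-1.75)·(-1.75) + (0.25)·(0.25) + (1.25)·(1.25) + (0.25)·(0.25)) / 3 = 4.75/3 = 1.5833

S is symmetric (S[j,i] = S[i,j]). Assembling:

S = [[11.5833, 1.75],
 [1.75, 1.5833]]


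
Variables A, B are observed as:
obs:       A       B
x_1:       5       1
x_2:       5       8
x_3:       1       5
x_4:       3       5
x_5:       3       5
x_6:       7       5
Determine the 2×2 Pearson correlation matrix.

Step 1 — column means:
  mean(A) = (5 + 5 + 1 + 3 + 3 + 7) / 6 = 24/6 = 4
  mean(B) = (1 + 8 + 5 + 5 + 5 + 5) / 6 = 29/6 = 4.8333

Step 2 — sample variances and covariances s[i,j] = (1/(n-1)) · Σ_k (x_{k,i} - mean_i) · (x_{k,j} - mean_j), with n-1 = 5:
  s[A,A] = ((1)·(1) + (1)·(1) + (-3)·(-3) + (-1)·(-1) + (-1)·(-1) + (3)·(3)) / 5 = 22/5 = 4.4
  s[A,B] = ((1)·(-3.8333) + (1)·(3.1667) + (-3)·(0.1667) + (-1)·(0.1667) + (-1)·(0.1667) + (3)·(0.1667)) / 5 = -1/5 = -0.2
  s[B,B] = ((-3.8333)·(-3.8333) + (3.1667)·(3.1667) + (0.1667)·(0.1667) + (0.1667)·(0.1667) + (0.1667)·(0.1667) + (0.1667)·(0.1667)) / 5 = 24.8333/5 = 4.9667
  Sample standard deviations s_i = √(s[i,i]):
  s(A) = √(4.4) = 2.0976
  s(B) = √(4.9667) = 2.2286

Step 3 — r_{ij} = s_{ij} / (s_i · s_j):
  r[A,A] = 1 (diagonal).
  r[A,B] = -0.2 / (2.0976 · 2.2286) = -0.2 / 4.6748 = -0.0428
  r[B,B] = 1 (diagonal).

R is symmetric with unit diagonal. Assembling:

R = [[1, -0.0428],
 [-0.0428, 1]]


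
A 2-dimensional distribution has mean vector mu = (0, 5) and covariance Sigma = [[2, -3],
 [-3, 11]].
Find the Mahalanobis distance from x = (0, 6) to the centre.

Step 1 — centre the observation: (x - mu) = (0, 1).

Step 2 — invert Sigma. det(Sigma) = 2·11 - (-3)² = 13.
  Sigma^{-1} = (1/det) · [[d, -b], [-b, a]] = [[0.8462, 0.2308],
 [0.2308, 0.1538]].

Step 3 — form the quadratic (x - mu)^T · Sigma^{-1} · (x - mu):
  Sigma^{-1} · (x - mu) = (0.2308, 0.1538).
  (x - mu)^T · [Sigma^{-1} · (x - mu)] = (0)·(0.2308) + (1)·(0.1538) = 0.1538.

Step 4 — take square root: d = √(0.1538) ≈ 0.3922.

d(x, mu) = √(0.1538) ≈ 0.3922


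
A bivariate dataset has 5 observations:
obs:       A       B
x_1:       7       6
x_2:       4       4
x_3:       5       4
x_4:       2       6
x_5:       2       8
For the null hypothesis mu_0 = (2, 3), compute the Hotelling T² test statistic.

Step 1 — sample mean vector:
  mean(A) = (7 + 4 + 5 + 2 + 2) / 5 = 20/5 = 4
  mean(B) = (6 + 4 + 4 + 6 + 8) / 5 = 28/5 = 5.6
  x̄ = (4, 5.6),  deviation x̄ - mu_0 = (4, 5.6) - (2, 3) = (2, 2.6).

Step 2 — sample covariance matrix, S[i,j] = (1/(n-1)) · Σ_k (x_{k,i} - mean_i) · (x_{k,j} - mean_j), divisor n-1 = 4:
  S[A,A] = ((3)·(3) + (0)·(0) + (1)·(1) + (-2)·(-2) + (-2)·(-2)) / 4 = 18/4 = 4.5
  S[A,B] = ((3)·(0.4) + (0)·(-1.6) + (1)·(-1.6) + (-2)·(0.4) + (-2)·(2.4)) / 4 = -6/4 = -1.5
  S[B,B] = ((0.4)·(0.4) + (-1.6)·(-1.6) + (-1.6)·(-1.6) + (0.4)·(0.4) + (2.4)·(2.4)) / 4 = 11.2/4 = 2.8
  S = [[4.5, -1.5],
 [-1.5, 2.8]].

Step 3 — invert S. det(S) = 4.5·2.8 - (-1.5)² = 10.35.
  S^{-1} = (1/det) · [[d, -b], [-b, a]] = [[0.2705, 0.1449],
 [0.1449, 0.4348]].

Step 4 — quadratic form (x̄ - mu_0)^T · S^{-1} · (x̄ - mu_0):
  S^{-1} · (x̄ - mu_0) = (0.9179, 1.4203),
  (x̄ - mu_0)^T · [...] = (2)·(0.9179) + (2.6)·(1.4203) = 5.5285.

Step 5 — scale by n: T² = 5 · 5.5285 = 27.6425.

T² ≈ 27.6425


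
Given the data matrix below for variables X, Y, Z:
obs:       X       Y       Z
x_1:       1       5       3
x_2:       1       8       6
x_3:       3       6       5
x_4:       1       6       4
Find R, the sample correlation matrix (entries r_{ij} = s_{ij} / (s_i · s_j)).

Step 1 — column means:
  mean(X) = (1 + 1 + 3 + 1) / 4 = 6/4 = 1.5
  mean(Y) = (5 + 8 + 6 + 6) / 4 = 25/4 = 6.25
  mean(Z) = (3 + 6 + 5 + 4) / 4 = 18/4 = 4.5

Step 2 — sample variances and covariances s[i,j] = (1/(n-1)) · Σ_k (x_{k,i} - mean_i) · (x_{k,j} - mean_j), with n-1 = 3:
  s[X,X] = ((-0.5)·(-0.5) + (-0.5)·(-0.5) + (1.5)·(1.5) + (-0.5)·(-0.5)) / 3 = 3/3 = 1
  s[X,Y] = ((-0.5)·(-1.25) + (-0.5)·(1.75) + (1.5)·(-0.25) + (-0.5)·(-0.25)) / 3 = -0.5/3 = -0.1667
  s[X,Z] = ((-0.5)·(-1.5) + (-0.5)·(1.5) + (1.5)·(0.5) + (-0.5)·(-0.5)) / 3 = 1/3 = 0.3333
  s[Y,Y] = ((-1.25)·(-1.25) + (1.75)·(1.75) + (-0.25)·(-0.25) + (-0.25)·(-0.25)) / 3 = 4.75/3 = 1.5833
  s[Y,Z] = ((-1.25)·(-1.5) + (1.75)·(1.5) + (-0.25)·(0.5) + (-0.25)·(-0.5)) / 3 = 4.5/3 = 1.5
  s[Z,Z] = ((-1.5)·(-1.5) + (1.5)·(1.5) + (0.5)·(0.5) + (-0.5)·(-0.5)) / 3 = 5/3 = 1.6667
  Sample standard deviations s_i = √(s[i,i]):
  s(X) = √(1) = 1
  s(Y) = √(1.5833) = 1.2583
  s(Z) = √(1.6667) = 1.291

Step 3 — r_{ij} = s_{ij} / (s_i · s_j):
  r[X,X] = 1 (diagonal).
  r[X,Y] = -0.1667 / (1 · 1.2583) = -0.1667 / 1.2583 = -0.1325
  r[X,Z] = 0.3333 / (1 · 1.291) = 0.3333 / 1.291 = 0.2582
  r[Y,Y] = 1 (diagonal).
  r[Y,Z] = 1.5 / (1.2583 · 1.291) = 1.5 / 1.6245 = 0.9234
  r[Z,Z] = 1 (diagonal).

R is symmetric with unit diagonal. Assembling:

R = [[1, -0.1325, 0.2582],
 [-0.1325, 1, 0.9234],
 [0.2582, 0.9234, 1]]


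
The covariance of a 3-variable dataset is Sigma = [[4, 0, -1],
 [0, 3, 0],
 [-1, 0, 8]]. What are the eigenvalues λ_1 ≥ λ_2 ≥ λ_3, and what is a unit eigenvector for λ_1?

Step 1 — characteristic polynomial p(λ) = det(λI - Sigma) = λ³ - tr·λ² + c_1·λ - det, where tr = trace, c_1 = sum of the principal 2×2 minors, det = det(Sigma):
  tr = 4 + 3 + 8 = 15,
  c_1 = (4·3 - (0)²) + (4·8 - (-1)²) + (3·8 - (0)²) = 12 + 31 + 24 = 67,
  det = 4·(3·8 - (0)²) - (0)·((0)·8 - (0)·(-1)) + (-1)·((0)·(0) - 3·(-1)) = 4·(24) - (0)·(0) + (-1)·(3) = 93.
  So p(λ) = λ³ - 15λ² + 67λ - 93.
Step 2 — look for an integer root (rational root theorem: any rational root is an integer divisor of 93). Testing λ = 3:
  p(3) = 27 - 135 + 201 - 93 = 0  ✓
  Dividing out (λ - 3): p(λ) = (λ - 3)(λ² - 12λ + 31).
Step 3 — remaining eigenvalues from the quadratic λ² - 12λ + 31 = 0:
  Δ = 12² - 4·31 = 144 - 124 = 20,  λ = (12 ± √20)/2 = (12 ± 4.4721)/2 ≈ 8.2361 or 3.7639.
  Sorted: λ_1 = 8.2361,  λ_2 = 3.7639,  λ_3 = 3  (check: sum = 15 = tr ✓).

Step 4 — unit eigenvector for λ_1 ≈ 8.2361: v spans the null space of (Sigma - λ_1 I), whose rows are
  r_1 = (-4.2361, 0, -1),  r_2 = (0, -5.2361, 0),  r_3 = (-1, 0, -0.2361).
  v is orthogonal to every row, so take v ∝ r_1 × r_2 = ((0)·(0) - (-1)·(-5.2361), (-1)·(0) - (-4.2361)·(0), (-4.2361)·(-5.2361) - (0)·(0)) ≈ (-5.2361, 0, 22.1803).
  Rescale (multiply by -1 so the first nonzero entry is positive): u = (5.2361, 0, -22.1803).
  ||u|| = √((5.2361)² + (0)² + (-22.1803)²) = √(519.3839) ≈ 22.79,  v_1 = u/||u|| ≈ (0.2298, 0, -0.9732) (||v_1|| = 1).

λ_1 = 8.2361,  λ_2 = 3.7639,  λ_3 = 3;  v_1 ≈ (0.2298, 0, -0.9732)


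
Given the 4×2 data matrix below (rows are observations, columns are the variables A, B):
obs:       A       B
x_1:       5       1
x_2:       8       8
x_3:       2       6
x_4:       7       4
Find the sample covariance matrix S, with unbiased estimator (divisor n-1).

Step 1 — column means:
  mean(A) = (5 + 8 + 2 + 7) / 4 = 22/4 = 5.5
  mean(B) = (1 + 8 + 6 + 4) / 4 = 19/4 = 4.75

Step 2 — sample covariance S[i,j] = (1/(n-1)) · Σ_k (x_{k,i} - mean_i) · (x_{k,j} - mean_j), with n-1 = 3.
  S[A,A] = ((-0.5)·(-0.5) + (2.5)·(2.5) + (-3.5)·(-3.5) + (1.5)·(1.5)) / 3 = 21/3 = 7
  S[A,B] = ((-0.5)·(-3.75) + (2.5)·(3.25) + (-3.5)·(1.25) + (1.5)·(-0.75)) / 3 = 4.5/3 = 1.5
  S[B,B] = ((-3.75)·(-3.75) + (3.25)·(3.25) + (1.25)·(1.25) + (-0.75)·(-0.75)) / 3 = 26.75/3 = 8.9167

S is symmetric (S[j,i] = S[i,j]). Assembling:

S = [[7, 1.5],
 [1.5, 8.9167]]


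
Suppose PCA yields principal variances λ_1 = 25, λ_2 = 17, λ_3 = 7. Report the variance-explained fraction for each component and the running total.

Step 1 — total variance = trace(Sigma) = Σ λ_i = 25 + 17 + 7 = 49.

Step 2 — fraction explained by component i = λ_i / Σ λ:
  PC1: 25/49 = 0.5102
  PC2: 17/49 = 0.3469
  PC3: 7/49 = 0.1429

Step 3 — cumulative fraction after k components = (λ_1 + ... + λ_k) / Σ λ:
  k = 1: 25/49 = 0.5102
  k = 2: (25 + 17)/49 = 42/49 = 0.8571
  k = 3: (25 + 17 + 7)/49 = 49/49 = 1

Summary (fraction, with percent):

explained: PC1 0.5102 (51.02%), PC2 0.3469 (34.69%), PC3 0.1429 (14.29%);  cumulative: 0.5102, 0.8571, 1


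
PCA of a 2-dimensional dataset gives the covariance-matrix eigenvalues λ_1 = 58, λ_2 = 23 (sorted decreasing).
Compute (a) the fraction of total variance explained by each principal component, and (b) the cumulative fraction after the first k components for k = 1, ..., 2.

Step 1 — total variance = trace(Sigma) = Σ λ_i = 58 + 23 = 81.

Step 2 — fraction explained by component i = λ_i / Σ λ:
  PC1: 58/81 = 0.716
  PC2: 23/81 = 0.284

Step 3 — cumulative fraction after k components = (λ_1 + ... + λ_k) / Σ λ:
  k = 1: 58/81 = 0.716
  k = 2: (58 + 23)/81 = 81/81 = 1

Summary (fraction, with percent):

explained: PC1 0.716 (71.6%), PC2 0.284 (28.4%);  cumulative: 0.716, 1


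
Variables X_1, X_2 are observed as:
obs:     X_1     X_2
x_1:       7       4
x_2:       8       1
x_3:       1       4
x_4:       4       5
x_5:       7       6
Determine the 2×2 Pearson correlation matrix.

Step 1 — column means:
  mean(X_1) = (7 + 8 + 1 + 4 + 7) / 5 = 27/5 = 5.4
  mean(X_2) = (4 + 1 + 4 + 5 + 6) / 5 = 20/5 = 4

Step 2 — sample variances and covariances s[i,j] = (1/(n-1)) · Σ_k (x_{k,i} - mean_i) · (x_{k,j} - mean_j), with n-1 = 4:
  s[X_1,X_1] = ((1.6)·(1.6) + (2.6)·(2.6) + (-4.4)·(-4.4) + (-1.4)·(-1.4) + (1.6)·(1.6)) / 4 = 33.2/4 = 8.3
  s[X_1,X_2] = ((1.6)·(0) + (2.6)·(-3) + (-4.4)·(0) + (-1.4)·(1) + (1.6)·(2)) / 4 = -6/4 = -1.5
  s[X_2,X_2] = ((0)·(0) + (-3)·(-3) + (0)·(0) + (1)·(1) + (2)·(2)) / 4 = 14/4 = 3.5
  Sample standard deviations s_i = √(s[i,i]):
  s(X_1) = √(8.3) = 2.881
  s(X_2) = √(3.5) = 1.8708

Step 3 — r_{ij} = s_{ij} / (s_i · s_j):
  r[X_1,X_1] = 1 (diagonal).
  r[X_1,X_2] = -1.5 / (2.881 · 1.8708) = -1.5 / 5.3898 = -0.2783
  r[X_2,X_2] = 1 (diagonal).

R is symmetric with unit diagonal. Assembling:

R = [[1, -0.2783],
 [-0.2783, 1]]


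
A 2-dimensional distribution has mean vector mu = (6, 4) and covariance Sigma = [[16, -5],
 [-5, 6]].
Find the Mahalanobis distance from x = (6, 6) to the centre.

Step 1 — centre the observation: (x - mu) = (0, 2).

Step 2 — invert Sigma. det(Sigma) = 16·6 - (-5)² = 71.
  Sigma^{-1} = (1/det) · [[d, -b], [-b, a]] = [[0.0845, 0.0704],
 [0.0704, 0.2254]].

Step 3 — form the quadratic (x - mu)^T · Sigma^{-1} · (x - mu):
  Sigma^{-1} · (x - mu) = (0.1408, 0.4507).
  (x - mu)^T · [Sigma^{-1} · (x - mu)] = (0)·(0.1408) + (2)·(0.4507) = 0.9014.

Step 4 — take square root: d = √(0.9014) ≈ 0.9494.

d(x, mu) = √(0.9014) ≈ 0.9494


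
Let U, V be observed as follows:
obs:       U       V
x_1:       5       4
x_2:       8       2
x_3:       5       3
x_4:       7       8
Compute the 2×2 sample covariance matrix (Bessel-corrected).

Step 1 — column means:
  mean(U) = (5 + 8 + 5 + 7) / 4 = 25/4 = 6.25
  mean(V) = (4 + 2 + 3 + 8) / 4 = 17/4 = 4.25

Step 2 — sample covariance S[i,j] = (1/(n-1)) · Σ_k (x_{k,i} - mean_i) · (x_{k,j} - mean_j), with n-1 = 3.
  S[U,U] = ((-1.25)·(-1.25) + (1.75)·(1.75) + (-1.25)·(-1.25) + (0.75)·(0.75)) / 3 = 6.75/3 = 2.25
  S[U,V] = ((-1.25)·(-0.25) + (1.75)·(-2.25) + (-1.25)·(-1.25) + (0.75)·(3.75)) / 3 = 0.75/3 = 0.25
  S[V,V] = ((-0.25)·(-0.25) + (-2.25)·(-2.25) + (-1.25)·(-1.25) + (3.75)·(3.75)) / 3 = 20.75/3 = 6.9167

S is symmetric (S[j,i] = S[i,j]). Assembling:

S = [[2.25, 0.25],
 [0.25, 6.9167]]


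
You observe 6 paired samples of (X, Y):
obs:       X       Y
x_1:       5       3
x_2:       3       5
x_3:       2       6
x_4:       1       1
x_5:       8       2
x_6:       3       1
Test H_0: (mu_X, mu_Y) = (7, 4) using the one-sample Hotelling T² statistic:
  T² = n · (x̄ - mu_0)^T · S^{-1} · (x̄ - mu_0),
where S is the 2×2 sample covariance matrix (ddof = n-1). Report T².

Step 1 — sample mean vector:
  mean(X) = (5 + 3 + 2 + 1 + 8 + 3) / 6 = 22/6 = 3.6667
  mean(Y) = (3 + 5 + 6 + 1 + 2 + 1) / 6 = 18/6 = 3
  x̄ = (3.6667, 3),  deviation x̄ - mu_0 = (3.6667, 3) - (7, 4) = (-3.3333, -1).

Step 2 — sample covariance matrix, S[i,j] = (1/(n-1)) · Σ_k (x_{k,i} - mean_i) · (x_{k,j} - mean_j), divisor n-1 = 5:
  S[X,X] = ((1.3333)·(1.3333) + (-0.6667)·(-0.6667) + (-1.6667)·(-1.6667) + (-2.6667)·(-2.6667) + (4.3333)·(4.3333) + (-0.6667)·(-0.6667)) / 5 = 31.3333/5 = 6.2667
  S[X,Y] = ((1.3333)·(0) + (-0.6667)·(2) + (-1.6667)·(3) + (-2.6667)·(-2) + (4.3333)·(-1) + (-0.6667)·(-2)) / 5 = -4/5 = -0.8
  S[Y,Y] = ((0)·(0) + (2)·(2) + (3)·(3) + (-2)·(-2) + (-1)·(-1) + (-2)·(-2)) / 5 = 22/5 = 4.4
  S = [[6.2667, -0.8],
 [-0.8, 4.4]].

Step 3 — invert S. det(S) = 6.2667·4.4 - (-0.8)² = 26.9333.
  S^{-1} = (1/det) · [[d, -b], [-b, a]] = [[0.1634, 0.0297],
 [0.0297, 0.2327]].

Step 4 — quadratic form (x̄ - mu_0)^T · S^{-1} · (x̄ - mu_0):
  S^{-1} · (x̄ - mu_0) = (-0.5743, -0.3317),
  (x̄ - mu_0)^T · [...] = (-3.3333)·(-0.5743) + (-1)·(-0.3317) = 2.2459.

Step 5 — scale by n: T² = 6 · 2.2459 = 13.4752.

T² ≈ 13.4752


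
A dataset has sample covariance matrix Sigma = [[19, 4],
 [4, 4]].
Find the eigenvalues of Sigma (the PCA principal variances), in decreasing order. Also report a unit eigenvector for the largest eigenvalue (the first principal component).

Step 1 — characteristic polynomial of 2×2 Sigma:
  det(Sigma - λI) = λ² - trace · λ + det = 0.
  trace = 19 + 4 = 23, det = 19·4 - (4)² = 60.
Step 2 — discriminant:
  Δ = trace² - 4·det = 529 - 240 = 289.
Step 3 — eigenvalues:
  λ = (trace ± √Δ)/2 = (23 ± 17)/2,
  λ_1 = 20,  λ_2 = 3.

Step 4 — unit eigenvector for λ_1: solve (Sigma - λ_1 I)v = 0. First row:
  (19 - 20)·v_x + (4)·v_y = 0, i.e. (-1)·v_x + (4)·v_y = 0,
  so v ∝ (b, λ_1 - a) = (4, 1) = u.
  ||u|| = √((4)² + (1)²) = √(17) ≈ 4.1231,
  v_1 = u/||u|| ≈ (0.9701, 0.2425) (||v_1|| = 1).

λ_1 = 20,  λ_2 = 3;  v_1 ≈ (0.9701, 0.2425)


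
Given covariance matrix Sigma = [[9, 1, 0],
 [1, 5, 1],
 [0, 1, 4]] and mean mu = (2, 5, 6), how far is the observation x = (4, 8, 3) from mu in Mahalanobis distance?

Step 1 — centre the observation: (x - mu) = (2, 3, -3).

Step 2 — invert Sigma (cofactor / det for 3×3, or solve directly):
  Sigma^{-1} = [[0.1138, -0.024, 0.006],
 [-0.024, 0.2156, -0.0539],
 [0.006, -0.0539, 0.2635]].

Step 3 — form the quadratic (x - mu)^T · Sigma^{-1} · (x - mu):
  Sigma^{-1} · (x - mu) = (0.1377, 0.7605, -0.9401).
  (x - mu)^T · [Sigma^{-1} · (x - mu)] = (2)·(0.1377) + (3)·(0.7605) + (-3)·(-0.9401) = 5.3772.

Step 4 — take square root: d = √(5.3772) ≈ 2.3189.

d(x, mu) = √(5.3772) ≈ 2.3189


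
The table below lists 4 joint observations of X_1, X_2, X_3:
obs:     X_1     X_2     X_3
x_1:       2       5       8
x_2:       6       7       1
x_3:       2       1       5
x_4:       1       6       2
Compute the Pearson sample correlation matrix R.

Step 1 — column means:
  mean(X_1) = (2 + 6 + 2 + 1) / 4 = 11/4 = 2.75
  mean(X_2) = (5 + 7 + 1 + 6) / 4 = 19/4 = 4.75
  mean(X_3) = (8 + 1 + 5 + 2) / 4 = 16/4 = 4

Step 2 — sample variances and covariances s[i,j] = (1/(n-1)) · Σ_k (x_{k,i} - mean_i) · (x_{k,j} - mean_j), with n-1 = 3:
  s[X_1,X_1] = ((-0.75)·(-0.75) + (3.25)·(3.25) + (-0.75)·(-0.75) + (-1.75)·(-1.75)) / 3 = 14.75/3 = 4.9167
  s[X_1,X_2] = ((-0.75)·(0.25) + (3.25)·(2.25) + (-0.75)·(-3.75) + (-1.75)·(1.25)) / 3 = 7.75/3 = 2.5833
  s[X_1,X_3] = ((-0.75)·(4) + (3.25)·(-3) + (-0.75)·(1) + (-1.75)·(-2)) / 3 = -10/3 = -3.3333
  s[X_2,X_2] = ((0.25)·(0.25) + (2.25)·(2.25) + (-3.75)·(-3.75) + (1.25)·(1.25)) / 3 = 20.75/3 = 6.9167
  s[X_2,X_3] = ((0.25)·(4) + (2.25)·(-3) + (-3.75)·(1) + (1.25)·(-2)) / 3 = -12/3 = -4
  s[X_3,X_3] = ((4)·(4) + (-3)·(-3) + (1)·(1) + (-2)·(-2)) / 3 = 30/3 = 10
  Sample standard deviations s_i = √(s[i,i]):
  s(X_1) = √(4.9167) = 2.2174
  s(X_2) = √(6.9167) = 2.63
  s(X_3) = √(10) = 3.1623

Step 3 — r_{ij} = s_{ij} / (s_i · s_j):
  r[X_1,X_1] = 1 (diagonal).
  r[X_1,X_2] = 2.5833 / (2.2174 · 2.63) = 2.5833 / 5.8315 = 0.443
  r[X_1,X_3] = -3.3333 / (2.2174 · 3.1623) = -3.3333 / 7.0119 = -0.4754
  r[X_2,X_2] = 1 (diagonal).
  r[X_2,X_3] = -4 / (2.63 · 3.1623) = -4 / 8.3166 = -0.481
  r[X_3,X_3] = 1 (diagonal).

R is symmetric with unit diagonal. Assembling:

R = [[1, 0.443, -0.4754],
 [0.443, 1, -0.481],
 [-0.4754, -0.481, 1]]


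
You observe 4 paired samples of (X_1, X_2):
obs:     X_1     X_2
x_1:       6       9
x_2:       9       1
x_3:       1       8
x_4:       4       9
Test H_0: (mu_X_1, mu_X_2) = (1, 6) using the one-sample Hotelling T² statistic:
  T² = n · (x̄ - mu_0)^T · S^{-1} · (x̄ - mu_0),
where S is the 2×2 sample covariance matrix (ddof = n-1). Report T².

Step 1 — sample mean vector:
  mean(X_1) = (6 + 9 + 1 + 4) / 4 = 20/4 = 5
  mean(X_2) = (9 + 1 + 8 + 9) / 4 = 27/4 = 6.75
  x̄ = (5, 6.75),  deviation x̄ - mu_0 = (5, 6.75) - (1, 6) = (4, 0.75).

Step 2 — sample covariance matrix, S[i,j] = (1/(n-1)) · Σ_k (x_{k,i} - mean_i) · (x_{k,j} - mean_j), divisor n-1 = 3:
  S[X_1,X_1] = ((1)·(1) + (4)·(4) + (-4)·(-4) + (-1)·(-1)) / 3 = 34/3 = 11.3333
  S[X_1,X_2] = ((1)·(2.25) + (4)·(-5.75) + (-4)·(1.25) + (-1)·(2.25)) / 3 = -28/3 = -9.3333
  S[X_2,X_2] = ((2.25)·(2.25) + (-5.75)·(-5.75) + (1.25)·(1.25) + (2.25)·(2.25)) / 3 = 44.75/3 = 14.9167
  S = [[11.3333, -9.3333],
 [-9.3333, 14.9167]].

Step 3 — invert S. det(S) = 11.3333·14.9167 - (-9.3333)² = 81.9444.
  S^{-1} = (1/det) · [[d, -b], [-b, a]] = [[0.182, 0.1139],
 [0.1139, 0.1383]].

Step 4 — quadratic form (x̄ - mu_0)^T · S^{-1} · (x̄ - mu_0):
  S^{-1} · (x̄ - mu_0) = (0.8136, 0.5593),
  (x̄ - mu_0)^T · [...] = (4)·(0.8136) + (0.75)·(0.5593) = 3.6737.

Step 5 — scale by n: T² = 4 · 3.6737 = 14.6949.

T² ≈ 14.6949


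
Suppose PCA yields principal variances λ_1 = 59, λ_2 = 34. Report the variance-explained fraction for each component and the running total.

Step 1 — total variance = trace(Sigma) = Σ λ_i = 59 + 34 = 93.

Step 2 — fraction explained by component i = λ_i / Σ λ:
  PC1: 59/93 = 0.6344
  PC2: 34/93 = 0.3656

Step 3 — cumulative fraction after k components = (λ_1 + ... + λ_k) / Σ λ:
  k = 1: 59/93 = 0.6344
  k = 2: (59 + 34)/93 = 93/93 = 1

Summary (fraction, with percent):

explained: PC1 0.6344 (63.44%), PC2 0.3656 (36.56%);  cumulative: 0.6344, 1


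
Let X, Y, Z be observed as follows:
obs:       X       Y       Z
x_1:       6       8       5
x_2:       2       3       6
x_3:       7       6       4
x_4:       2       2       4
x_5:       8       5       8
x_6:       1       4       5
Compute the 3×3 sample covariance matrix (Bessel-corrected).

Step 1 — column means:
  mean(X) = (6 + 2 + 7 + 2 + 8 + 1) / 6 = 26/6 = 4.3333
  mean(Y) = (8 + 3 + 6 + 2 + 5 + 4) / 6 = 28/6 = 4.6667
  mean(Z) = (5 + 6 + 4 + 4 + 8 + 5) / 6 = 32/6 = 5.3333

Step 2 — sample covariance S[i,j] = (1/(n-1)) · Σ_k (x_{k,i} - mean_i) · (x_{k,j} - mean_j), with n-1 = 5.
  S[X,X] = ((1.6667)·(1.6667) + (-2.3333)·(-2.3333) + (2.6667)·(2.6667) + (-2.3333)·(-2.3333) + (3.6667)·(3.6667) + (-3.3333)·(-3.3333)) / 5 = 45.3333/5 = 9.0667
  S[X,Y] = ((1.6667)·(3.3333) + (-2.3333)·(-1.6667) + (2.6667)·(1.3333) + (-2.3333)·(-2.6667) + (3.6667)·(0.3333) + (-3.3333)·(-0.6667)) / 5 = 22.6667/5 = 4.5333
  S[X,Z] = ((1.6667)·(-0.3333) + (-2.3333)·(0.6667) + (2.6667)·(-1.3333) + (-2.3333)·(-1.3333) + (3.6667)·(2.6667) + (-3.3333)·(-0.3333)) / 5 = 8.3333/5 = 1.6667
  S[Y,Y] = ((3.3333)·(3.3333) + (-1.6667)·(-1.6667) + (1.3333)·(1.3333) + (-2.6667)·(-2.6667) + (0.3333)·(0.3333) + (-0.6667)·(-0.6667)) / 5 = 23.3333/5 = 4.6667
  S[Y,Z] = ((3.3333)·(-0.3333) + (-1.6667)·(0.6667) + (1.3333)·(-1.3333) + (-2.6667)·(-1.3333) + (0.3333)·(2.6667) + (-0.6667)·(-0.3333)) / 5 = 0.6667/5 = 0.1333
  S[Z,Z] = ((-0.3333)·(-0.3333) + (0.6667)·(0.6667) + (-1.3333)·(-1.3333) + (-1.3333)·(-1.3333) + (2.6667)·(2.6667) + (-0.3333)·(-0.3333)) / 5 = 11.3333/5 = 2.2667

S is symmetric (S[j,i] = S[i,j]). Assembling:

S = [[9.0667, 4.5333, 1.6667],
 [4.5333, 4.6667, 0.1333],
 [1.6667, 0.1333, 2.2667]]
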